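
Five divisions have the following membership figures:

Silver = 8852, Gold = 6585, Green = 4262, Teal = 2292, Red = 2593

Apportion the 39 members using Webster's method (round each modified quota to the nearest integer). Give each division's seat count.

Standard divisor 24584/39 ≈ 630.359; standard quotas: Silver 14.043, Gold 10.446, Green 6.761, Teal 3.636, Red 4.114.
Rounding to the nearest integer gives Silver 14, Gold 10, Green 7, Teal 4, Red 4 — total 39, matching the house size, so no adjustment is needed.

Silver 14, Gold 10, Green 7, Teal 4, Red 4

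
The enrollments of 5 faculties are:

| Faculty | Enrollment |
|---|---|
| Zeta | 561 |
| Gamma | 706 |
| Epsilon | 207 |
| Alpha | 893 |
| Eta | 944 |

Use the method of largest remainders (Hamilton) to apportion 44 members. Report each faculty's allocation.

Zeta=7, Gamma=9, Epsilon=3, Alpha=12, Eta=13

The standard divisor is 3311/44 ≈ 75.25.
Standard quotas: Zeta 7.455, Gamma 9.382, Epsilon 2.751, Alpha 11.867, Eta 12.545.
Lower quotas: Zeta 7, Gamma 9, Epsilon 2, Alpha 11, Eta 12 (sum 41, leaving 3 seats).
Remainders in descending order: Alpha 0.867, Epsilon 0.751, Eta 0.545, Zeta 0.455, Gamma 0.382.
The surplus seats go to Alpha, Epsilon, Eta.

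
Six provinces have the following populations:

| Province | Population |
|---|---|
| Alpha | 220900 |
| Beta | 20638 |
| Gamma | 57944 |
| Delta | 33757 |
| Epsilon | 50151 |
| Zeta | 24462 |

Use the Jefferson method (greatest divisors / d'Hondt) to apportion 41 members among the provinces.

Standard divisor 407852/41 ≈ 9947.61; standard quotas: Alpha 22.206, Beta 2.075, Gamma 5.825, Delta 3.393, Epsilon 5.042, Zeta 2.459.
Rounding down gives 22, 2, 5, 3, 5, 2 = 39 seats, so the divisor must be adjusted.
With modified divisor 9400: modified quotas Alpha 23.500, Beta 2.196, Gamma 6.164, Delta 3.591, Epsilon 5.335, Zeta 2.602.
Rounding down: Alpha 23, Beta 2, Gamma 6, Delta 3, Epsilon 5, Zeta 2 (total 41).

Alpha 23, Beta 2, Gamma 6, Delta 3, Epsilon 5, Zeta 2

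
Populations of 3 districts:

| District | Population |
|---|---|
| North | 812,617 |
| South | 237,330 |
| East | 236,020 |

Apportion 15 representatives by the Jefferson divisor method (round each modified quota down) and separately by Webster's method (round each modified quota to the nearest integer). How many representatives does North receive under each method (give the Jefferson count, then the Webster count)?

10 and 9

Jefferson: North 10, South 3, East 2.
Webster: North 9, South 3, East 3.
North gets 10 under Jefferson and 9 under Webster.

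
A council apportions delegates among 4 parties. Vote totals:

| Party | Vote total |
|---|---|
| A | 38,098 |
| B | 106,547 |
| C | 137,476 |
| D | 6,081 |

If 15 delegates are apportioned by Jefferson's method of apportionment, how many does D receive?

Standard divisor 288202/15 ≈ 19213.467; standard quotas: A 1.983, B 5.545, C 7.155, D 0.316.
Rounding down gives 1, 5, 7, 0 = 13 seats, so the divisor must be adjusted.
With modified divisor 17500: modified quotas A 2.177, B 6.088, C 7.856, D 0.347.
Rounding down: A 2, B 6, C 7, D 0 (total 15).
D receives 0.

0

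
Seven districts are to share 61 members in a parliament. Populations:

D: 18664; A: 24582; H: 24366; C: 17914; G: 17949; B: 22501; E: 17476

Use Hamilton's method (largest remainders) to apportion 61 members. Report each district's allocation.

Total 143452; standard divisor 143452/61 ≈ 2351.672.
Standard quotas: D 7.9365, A 10.4530, H 10.3611, C 7.6176, G 7.6324, B 9.5681, E 7.4313.
Lower quotas: D 7, A 10, H 10, C 7, G 7, B 9, E 7 (sum 57, leaving 4 seats).
Remainders in descending order: D 0.9365, G 0.6324, C 0.6176, B 0.5681, A 0.4530, E 0.4313, H 0.3611.
Largest remainders: D, G, C, B receive the extra seats.

D=8; A=10; H=10; C=8; G=8; B=10; E=7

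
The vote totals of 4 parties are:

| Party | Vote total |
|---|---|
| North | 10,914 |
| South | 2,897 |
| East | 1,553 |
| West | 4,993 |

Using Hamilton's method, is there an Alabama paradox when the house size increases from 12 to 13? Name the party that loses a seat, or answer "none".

none

At 12 seats: North 6, South 2, East 1, West 3.
At 13 seats: North 7, South 2, East 1, West 3.
No party's allocation decreased.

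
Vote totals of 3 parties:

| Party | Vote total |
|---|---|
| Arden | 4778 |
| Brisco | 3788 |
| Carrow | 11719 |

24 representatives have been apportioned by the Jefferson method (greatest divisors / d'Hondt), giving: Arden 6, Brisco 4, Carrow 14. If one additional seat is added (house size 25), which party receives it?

Priority for the next seat is population ÷ (current seats + 1).
Priorities: Arden 682.571, Brisco 757.600, Carrow 781.267.
Highest priority: Carrow.

Carrow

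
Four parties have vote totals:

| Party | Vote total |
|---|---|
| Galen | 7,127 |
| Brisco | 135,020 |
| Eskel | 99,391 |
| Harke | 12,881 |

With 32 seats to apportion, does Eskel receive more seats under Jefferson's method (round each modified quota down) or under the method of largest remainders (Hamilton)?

Jefferson: Galen 0, Brisco 18, Eskel 13, Harke 1.
Hamilton: Galen 1, Brisco 17, Eskel 12, Harke 2.
Eskel gets 13 under Jefferson and 12 under Hamilton.

Jefferson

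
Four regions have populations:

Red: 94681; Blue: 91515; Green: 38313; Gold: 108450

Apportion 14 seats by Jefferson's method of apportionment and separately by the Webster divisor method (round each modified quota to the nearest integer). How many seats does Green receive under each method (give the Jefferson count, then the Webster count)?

Jefferson: Red 4, Blue 4, Green 1, Gold 5.
Webster: Red 4, Blue 4, Green 2, Gold 4.
Green gets 1 under Jefferson and 2 under Webster.

1 and 2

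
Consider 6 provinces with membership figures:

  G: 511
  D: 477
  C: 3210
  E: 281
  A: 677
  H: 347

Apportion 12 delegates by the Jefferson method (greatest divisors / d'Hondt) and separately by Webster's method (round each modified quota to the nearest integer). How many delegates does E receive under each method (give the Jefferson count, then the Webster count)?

0 and 1

Jefferson: G 1, D 1, C 9, E 0, A 1, H 0.
Webster: G 1, D 1, C 7, E 1, A 1, H 1.
E gets 0 under Jefferson and 1 under Webster.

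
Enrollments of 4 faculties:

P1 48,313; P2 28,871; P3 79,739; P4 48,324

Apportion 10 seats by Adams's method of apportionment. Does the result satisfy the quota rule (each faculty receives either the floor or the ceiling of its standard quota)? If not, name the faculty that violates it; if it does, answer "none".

none

Standard quotas: P1 2.354, P2 1.407, P3 3.885, P4 2.354.
Adams allocation: P1 2, P2 2, P3 4, P4 2.
Every allocation lies between the lower and upper quota.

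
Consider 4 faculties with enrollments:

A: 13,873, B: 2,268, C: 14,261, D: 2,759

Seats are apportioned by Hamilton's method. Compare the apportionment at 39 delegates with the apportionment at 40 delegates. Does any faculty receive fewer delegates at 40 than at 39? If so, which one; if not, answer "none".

none

At 39 seats: A 16, B 3, C 17, D 3.
At 40 seats: A 17, B 3, C 17, D 3.
No faculty's allocation decreased.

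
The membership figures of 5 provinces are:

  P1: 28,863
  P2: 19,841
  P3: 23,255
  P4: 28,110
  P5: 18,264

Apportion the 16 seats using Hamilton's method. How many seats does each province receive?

Standard divisor: 118333 ÷ 16 ≈ 7395.812.
Standard quotas: P1 3.9026, P2 2.6827, P3 3.1443, P4 3.8008, P5 2.4695.
Lower quotas: P1 3, P2 2, P3 3, P4 3, P5 2 (sum 13, leaving 3 seats).
Remainders in descending order: P1 0.9026, P4 0.8008, P2 0.6827, P5 0.4695, P3 0.1443.
The surplus seats go to P1, P4, P2.

P1 4; P2 3; P3 3; P4 4; P5 2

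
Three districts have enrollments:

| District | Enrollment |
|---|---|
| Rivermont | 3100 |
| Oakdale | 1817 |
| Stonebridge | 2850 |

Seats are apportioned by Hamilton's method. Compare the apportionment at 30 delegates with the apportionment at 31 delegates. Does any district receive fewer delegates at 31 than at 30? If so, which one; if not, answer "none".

At 30 seats: Rivermont 12, Oakdale 7, Stonebridge 11.
At 31 seats: Rivermont 12, Oakdale 7, Stonebridge 12.
No district's allocation decreased.

none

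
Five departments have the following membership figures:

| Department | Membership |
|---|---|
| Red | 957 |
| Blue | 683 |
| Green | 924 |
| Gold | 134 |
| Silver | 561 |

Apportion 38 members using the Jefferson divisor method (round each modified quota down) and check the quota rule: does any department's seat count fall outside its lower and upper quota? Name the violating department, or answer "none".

Standard quotas: Red 11.159, Blue 7.964, Green 10.774, Gold 1.562, Silver 6.541.
Jefferson allocation: Red 11, Blue 8, Green 11, Gold 1, Silver 7.
Every allocation lies between the lower and upper quota.

none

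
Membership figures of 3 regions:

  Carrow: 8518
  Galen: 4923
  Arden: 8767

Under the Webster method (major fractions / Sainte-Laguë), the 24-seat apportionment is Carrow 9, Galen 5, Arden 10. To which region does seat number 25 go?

Carrow

Priority for the next seat is population ÷ (current seats + 0.5).
Priorities: Carrow 896.632, Galen 895.091, Arden 834.952.
Highest priority: Carrow.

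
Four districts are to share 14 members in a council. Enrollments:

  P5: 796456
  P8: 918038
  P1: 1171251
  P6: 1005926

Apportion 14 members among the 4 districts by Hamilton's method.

P5 3, P8 3, P1 4, P6 4

Total 3891671; standard divisor 3891671/14 ≈ 277976.5.
Standard quotas: P5 2.8652, P8 3.3026, P1 4.2135, P6 3.6187.
Lower quotas: P5 2, P8 3, P1 4, P6 3 (sum 12, leaving 2 seats).
Remainders in descending order: P5 0.8652, P6 0.6187, P8 0.3026, P1 0.2135.
The surplus seats go to P5, P6.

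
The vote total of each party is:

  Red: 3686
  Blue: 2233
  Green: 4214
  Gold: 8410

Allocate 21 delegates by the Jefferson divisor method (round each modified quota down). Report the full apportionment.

Standard divisor 18543/21 ≈ 883; standard quotas: Red 4.174, Blue 2.529, Green 4.772, Gold 9.524.
Rounding down gives 4, 2, 4, 9 = 19 seats, so the divisor must be adjusted.
With modified divisor 800: modified quotas Red 4.607, Blue 2.791, Green 5.268, Gold 10.512.
Rounding down: Red 4, Blue 2, Green 5, Gold 10 (total 21).

Red 4, Blue 2, Green 5, Gold 10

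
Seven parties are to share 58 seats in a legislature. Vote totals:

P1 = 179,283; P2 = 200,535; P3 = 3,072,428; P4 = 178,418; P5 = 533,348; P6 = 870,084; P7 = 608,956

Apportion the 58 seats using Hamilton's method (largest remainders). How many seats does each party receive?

P1: 2; P2: 2; P3: 32; P4: 2; P5: 5; P6: 9; P7: 6

The standard divisor is 5643052/58 = 97294.
Standard quotas: P1 1.8427, P2 2.0611, P3 31.5788, P4 1.8338, P5 5.4818, P6 8.9428, P7 6.2589.
Lower quotas: P1 1, P2 2, P3 31, P4 1, P5 5, P6 8, P7 6 (sum 54, leaving 4 seats).
Remainders in descending order: P6 0.9428, P1 0.8427, P4 0.8338, P3 0.5788, P5 0.4818, P7 0.2589, P2 0.0611.
The surplus seats go to P6, P1, P4, P3.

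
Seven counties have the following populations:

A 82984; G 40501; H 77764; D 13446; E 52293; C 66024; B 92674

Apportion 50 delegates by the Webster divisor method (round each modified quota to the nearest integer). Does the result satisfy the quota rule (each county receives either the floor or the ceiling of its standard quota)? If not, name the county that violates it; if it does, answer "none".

none

Standard quotas: A 9.747, G 4.757, H 9.134, D 1.579, E 6.142, C 7.755, B 10.885.
Webster allocation: A 9, G 5, H 9, D 2, E 6, C 8, B 11.
Every allocation lies between the lower and upper quota.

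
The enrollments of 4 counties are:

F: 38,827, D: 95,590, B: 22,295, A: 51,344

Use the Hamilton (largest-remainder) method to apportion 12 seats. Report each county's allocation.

F 2; D 6; B 1; A 3

Standard divisor: 208056 ÷ 12 = 17338.
Standard quotas: F 2.2394, D 5.5133, B 1.2859, A 2.9614.
Lower quotas: F 2, D 5, B 1, A 2 (sum 10, leaving 2 seats).
Remainders in descending order: A 0.9614, D 0.5133, B 0.2859, F 0.2394.
Largest remainders: A, D receive the extra seats.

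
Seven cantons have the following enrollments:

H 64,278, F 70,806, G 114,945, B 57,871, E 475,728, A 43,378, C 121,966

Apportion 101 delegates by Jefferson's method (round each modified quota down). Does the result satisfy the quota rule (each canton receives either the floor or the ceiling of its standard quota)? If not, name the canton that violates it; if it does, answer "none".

Standard quotas: H 6.841, F 7.536, G 12.234, B 6.159, E 50.632, A 4.617, C 12.981.
Jefferson allocation: H 7, F 7, G 12, B 6, E 52, A 4, C 13.
E has quota 50.632 (lower 50, upper 51) but receives 52 — outside the quota interval.

E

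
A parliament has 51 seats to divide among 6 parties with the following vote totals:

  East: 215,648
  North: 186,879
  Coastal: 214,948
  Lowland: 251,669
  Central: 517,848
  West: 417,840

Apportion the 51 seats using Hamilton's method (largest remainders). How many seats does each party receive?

East=6; North=5; Coastal=6; Lowland=7; Central=15; West=12

Standard divisor: 1804832 ÷ 51 ≈ 35388.863.
Standard quotas: East 6.0937, North 5.2807, Coastal 6.0739, Lowland 7.1115, Central 14.6331, West 11.8071.
Lower quotas: East 6, North 5, Coastal 6, Lowland 7, Central 14, West 11 (sum 49, leaving 2 seats).
Remainders in descending order: West 0.8071, Central 0.6331, North 0.2807, Lowland 0.1115, East 0.0937, Coastal 0.0739.
The surplus seats go to West, Central.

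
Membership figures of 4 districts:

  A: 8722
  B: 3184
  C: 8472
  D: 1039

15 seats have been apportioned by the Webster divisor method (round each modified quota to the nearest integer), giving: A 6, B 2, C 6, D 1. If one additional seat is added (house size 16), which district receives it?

Priority for the next seat is population ÷ (current seats + 0.5).
Priorities: A 1341.846, B 1273.600, C 1303.385, D 692.667.
Highest priority: A.

A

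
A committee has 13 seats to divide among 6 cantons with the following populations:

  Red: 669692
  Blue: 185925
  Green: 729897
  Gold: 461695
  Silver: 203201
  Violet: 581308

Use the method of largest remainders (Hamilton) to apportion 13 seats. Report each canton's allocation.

Red 3; Blue 1; Green 3; Gold 2; Silver 1; Violet 3

Standard divisor: 2831718 ÷ 13 ≈ 217824.462.
Standard quotas: Red 3.0745, Blue 0.8536, Green 3.3508, Gold 2.1196, Silver 0.9329, Violet 2.6687.
Lower quotas: Red 3, Blue 0, Green 3, Gold 2, Silver 0, Violet 2 (sum 10, leaving 3 seats).
Remainders in descending order: Silver 0.9329, Blue 0.8536, Violet 0.6687, Green 0.3508, Gold 0.1196, Red 0.0745.
The surplus seats go to Silver, Blue, Violet.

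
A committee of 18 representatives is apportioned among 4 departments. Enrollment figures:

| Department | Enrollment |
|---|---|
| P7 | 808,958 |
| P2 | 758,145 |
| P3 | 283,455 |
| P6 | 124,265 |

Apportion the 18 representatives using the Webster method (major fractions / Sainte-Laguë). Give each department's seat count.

P7=7, P2=7, P3=3, P6=1

Standard divisor 1974823/18 ≈ 109712.389; standard quotas: P7 7.373, P2 6.910, P3 2.584, P6 1.133.
Rounding to the nearest integer gives P7 7, P2 7, P3 3, P6 1 — total 18, matching the house size, so no adjustment is needed.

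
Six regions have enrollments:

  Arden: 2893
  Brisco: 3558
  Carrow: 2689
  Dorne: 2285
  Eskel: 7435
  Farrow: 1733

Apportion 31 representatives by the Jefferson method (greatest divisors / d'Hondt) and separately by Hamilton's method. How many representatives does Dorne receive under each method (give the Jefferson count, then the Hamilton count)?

3 and 4

Jefferson: Arden 4, Brisco 6, Carrow 4, Dorne 3, Eskel 12, Farrow 2.
Hamilton: Arden 4, Brisco 5, Carrow 4, Dorne 4, Eskel 11, Farrow 3.
Dorne gets 3 under Jefferson and 4 under Hamilton.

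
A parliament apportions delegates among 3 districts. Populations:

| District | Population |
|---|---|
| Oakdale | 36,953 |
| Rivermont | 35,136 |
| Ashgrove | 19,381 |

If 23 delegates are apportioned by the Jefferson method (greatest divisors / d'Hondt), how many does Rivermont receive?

9

Standard divisor 91470/23 ≈ 3976.957; standard quotas: Oakdale 9.292, Rivermont 8.835, Ashgrove 4.873.
Rounding down gives 9, 8, 4 = 21 seats, so the divisor must be adjusted.
With modified divisor 3800: modified quotas Oakdale 9.724, Rivermont 9.246, Ashgrove 5.100.
Rounding down: Oakdale 9, Rivermont 9, Ashgrove 5 (total 23).
Rivermont receives 9.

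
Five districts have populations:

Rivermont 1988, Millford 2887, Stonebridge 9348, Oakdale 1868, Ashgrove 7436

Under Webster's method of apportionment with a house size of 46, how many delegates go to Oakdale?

Standard divisor 23527/46 ≈ 511.457; standard quotas: Rivermont 3.887, Millford 5.645, Stonebridge 18.277, Oakdale 3.652, Ashgrove 14.539.
Rounding to the nearest integer gives 4, 6, 18, 4, 15 = 47 seats, so the divisor must be adjusted.
With modified divisor 520: modified quotas Rivermont 3.823, Millford 5.552, Stonebridge 17.977, Oakdale 3.592, Ashgrove 14.300.
Rounding to the nearest integer: Rivermont 4, Millford 6, Stonebridge 18, Oakdale 4, Ashgrove 14 (total 46).
Oakdale receives 4.

4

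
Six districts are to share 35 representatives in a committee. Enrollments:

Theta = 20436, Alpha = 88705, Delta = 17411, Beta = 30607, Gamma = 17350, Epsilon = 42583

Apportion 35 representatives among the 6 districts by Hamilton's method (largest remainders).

Theta=3, Alpha=14, Delta=3, Beta=5, Gamma=3, Epsilon=7

The standard divisor is 217092/35 ≈ 6202.629.
Standard quotas: Theta 3.2947, Alpha 14.3012, Delta 2.8070, Beta 4.9345, Gamma 2.7972, Epsilon 6.8653.
Lower quotas: Theta 3, Alpha 14, Delta 2, Beta 4, Gamma 2, Epsilon 6 (sum 31, leaving 4 seats).
Remainders in descending order: Beta 0.9345, Epsilon 0.8653, Delta 0.8070, Gamma 0.7972, Alpha 0.3012, Theta 0.2947.
Largest remainders: Beta, Epsilon, Delta, Gamma receive the extra seats.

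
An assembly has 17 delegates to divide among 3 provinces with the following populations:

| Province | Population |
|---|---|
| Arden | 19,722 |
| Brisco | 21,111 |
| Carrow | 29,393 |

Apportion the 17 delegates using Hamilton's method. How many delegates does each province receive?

Total 70226; standard divisor 70226/17 ≈ 4130.941.
Standard quotas: Arden 4.7742, Brisco 5.1105, Carrow 7.1153.
Lower quotas: Arden 4, Brisco 5, Carrow 7 (sum 16, leaving 1 seat).
Remainders in descending order: Arden 0.7742, Carrow 0.1153, Brisco 0.1105.
Largest remainder: Arden receives the extra seat.

Arden=5, Brisco=5, Carrow=7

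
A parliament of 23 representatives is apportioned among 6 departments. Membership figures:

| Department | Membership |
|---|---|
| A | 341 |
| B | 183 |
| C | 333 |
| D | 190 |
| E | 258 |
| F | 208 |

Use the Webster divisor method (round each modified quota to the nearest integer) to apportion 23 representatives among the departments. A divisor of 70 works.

A=5; B=3; C=5; D=3; E=4; F=3

With modified divisor 70: modified quotas A 4.871, B 2.614, C 4.757, D 2.714, E 3.686, F 2.971.
Rounding to the nearest integer: A 5, B 3, C 5, D 3, E 4, F 3 (total 23).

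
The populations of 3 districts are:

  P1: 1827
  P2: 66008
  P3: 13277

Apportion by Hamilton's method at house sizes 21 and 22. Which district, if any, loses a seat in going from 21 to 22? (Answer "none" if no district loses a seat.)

P1

At 21 seats: P1 1, P2 17, P3 3.
At 22 seats: P1 0, P2 18, P3 4.
P1 drops from 1 to 0.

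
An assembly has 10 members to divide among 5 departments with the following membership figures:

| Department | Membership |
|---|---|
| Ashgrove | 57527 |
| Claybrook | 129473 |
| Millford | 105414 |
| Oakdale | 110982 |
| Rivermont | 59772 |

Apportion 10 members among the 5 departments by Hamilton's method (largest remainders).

Ashgrove 1; Claybrook 3; Millford 2; Oakdale 3; Rivermont 1

The standard divisor is 463168/10 ≈ 46316.8.
Standard quotas: Ashgrove 1.2420, Claybrook 2.7954, Millford 2.2759, Oakdale 2.3961, Rivermont 1.2905.
Lower quotas: Ashgrove 1, Claybrook 2, Millford 2, Oakdale 2, Rivermont 1 (sum 8, leaving 2 seats).
Remainders in descending order: Claybrook 0.7954, Oakdale 0.3961, Rivermont 0.2905, Millford 0.2759, Ashgrove 0.2420.
Largest remainders: Claybrook, Oakdale receive the extra seats.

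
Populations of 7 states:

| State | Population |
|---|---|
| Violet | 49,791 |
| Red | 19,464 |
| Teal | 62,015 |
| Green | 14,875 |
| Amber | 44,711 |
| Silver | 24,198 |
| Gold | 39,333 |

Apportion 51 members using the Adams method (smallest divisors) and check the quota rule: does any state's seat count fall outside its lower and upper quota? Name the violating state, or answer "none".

Standard quotas: Violet 9.982, Red 3.902, Teal 12.433, Green 2.982, Amber 8.964, Silver 4.851, Gold 7.886.
Adams allocation: Violet 10, Red 4, Teal 12, Green 3, Amber 9, Silver 5, Gold 8.
Every allocation lies between the lower and upper quota.

none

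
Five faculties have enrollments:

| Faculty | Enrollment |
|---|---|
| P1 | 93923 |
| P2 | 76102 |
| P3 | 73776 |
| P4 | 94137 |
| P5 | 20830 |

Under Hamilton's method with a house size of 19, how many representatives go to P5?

1

Total 358768; standard divisor 358768/19 ≈ 18882.526.
Standard quotas: P1 4.9741, P2 4.0303, P3 3.9071, P4 4.9854, P5 1.1031.
Lower quotas: P1 4, P2 4, P3 3, P4 4, P5 1 (sum 16, leaving 3 seats).
Remainders in descending order: P4 0.9854, P1 0.9741, P3 0.9071, P5 0.1031, P2 0.0303.
Largest remainders: P4, P1, P3 receive the extra seats.
P5 receives 1.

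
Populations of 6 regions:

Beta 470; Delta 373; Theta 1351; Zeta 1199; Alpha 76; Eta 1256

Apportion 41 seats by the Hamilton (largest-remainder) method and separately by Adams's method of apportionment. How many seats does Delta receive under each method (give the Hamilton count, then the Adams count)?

Hamilton: Beta 4, Delta 3, Theta 12, Zeta 10, Alpha 1, Eta 11.
Adams: Beta 4, Delta 4, Theta 11, Zeta 10, Alpha 1, Eta 11.
Delta gets 3 under Hamilton and 4 under Adams.

3 and 4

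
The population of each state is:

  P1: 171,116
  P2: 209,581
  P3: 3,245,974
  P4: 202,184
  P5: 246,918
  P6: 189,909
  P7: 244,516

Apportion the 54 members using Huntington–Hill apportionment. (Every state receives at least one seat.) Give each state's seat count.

With divisor 83430: modified quotas P1 2.051, P2 2.512, P3 38.907, P4 2.423, P5 2.960, P6 2.276, P7 2.931.
Geometric-mean thresholds: P1 √(2·3)=2.449, P2 √(2·3)=2.449, P3 √(38·39)=38.497, P4 √(2·3)=2.449, P5 √(2·3)=2.449, P6 √(2·3)=2.449, P7 √(2·3)=2.449.
Each quota rounded against its threshold gives P1 2, P2 3, P3 39, P4 2, P5 3, P6 2, P7 3 (total 54).

P1 2, P2 3, P3 39, P4 2, P5 3, P6 2, P7 3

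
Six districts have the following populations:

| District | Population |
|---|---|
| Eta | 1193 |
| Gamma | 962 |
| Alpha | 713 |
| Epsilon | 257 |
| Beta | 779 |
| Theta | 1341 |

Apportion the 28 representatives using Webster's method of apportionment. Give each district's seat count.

Standard divisor 5245/28 ≈ 187.321; standard quotas: Eta 6.369, Gamma 5.136, Alpha 3.806, Epsilon 1.372, Beta 4.159, Theta 7.159.
Rounding to the nearest integer gives 6, 5, 4, 1, 4, 7 = 27 seats, so the divisor must be adjusted.
With modified divisor 180: modified quotas Eta 6.628, Gamma 5.344, Alpha 3.961, Epsilon 1.428, Beta 4.328, Theta 7.450.
Rounding to the nearest integer: Eta 7, Gamma 5, Alpha 4, Epsilon 1, Beta 4, Theta 7 (total 28).

Eta=7, Gamma=5, Alpha=4, Epsilon=1, Beta=4, Theta=7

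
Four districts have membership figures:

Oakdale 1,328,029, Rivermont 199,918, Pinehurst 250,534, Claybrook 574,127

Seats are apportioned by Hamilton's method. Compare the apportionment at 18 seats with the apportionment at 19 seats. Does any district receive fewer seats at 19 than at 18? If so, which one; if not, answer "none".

Rivermont

At 18 seats: Oakdale 10, Rivermont 2, Pinehurst 2, Claybrook 4.
At 19 seats: Oakdale 11, Rivermont 1, Pinehurst 2, Claybrook 5.
Rivermont drops from 2 to 1.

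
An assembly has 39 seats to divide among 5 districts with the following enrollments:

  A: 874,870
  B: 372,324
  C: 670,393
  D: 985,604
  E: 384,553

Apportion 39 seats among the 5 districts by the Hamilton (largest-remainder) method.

A: 10, B: 4, C: 8, D: 12, E: 5

The standard divisor is 3287744/39 ≈ 84301.128.
Standard quotas: A 10.3779, B 4.4166, C 7.9524, D 11.6915, E 4.5617.
Lower quotas: A 10, B 4, C 7, D 11, E 4 (sum 36, leaving 3 seats).
Remainders in descending order: C 0.9524, D 0.6915, E 0.5617, B 0.4166, A 0.3779.
The surplus seats go to C, D, E.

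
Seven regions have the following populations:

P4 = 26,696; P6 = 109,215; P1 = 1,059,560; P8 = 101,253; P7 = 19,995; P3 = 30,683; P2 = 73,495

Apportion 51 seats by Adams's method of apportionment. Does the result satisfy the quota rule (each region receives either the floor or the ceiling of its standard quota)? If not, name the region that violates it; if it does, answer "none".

Standard quotas: P4 0.958, P6 3.920, P1 38.031, P8 3.634, P7 0.718, P3 1.101, P2 2.638.
Adams allocation: P4 1, P6 4, P1 36, P8 4, P7 1, P3 2, P2 3.
P1 has quota 38.031 (lower 38, upper 39) but receives 36 — outside the quota interval.

P1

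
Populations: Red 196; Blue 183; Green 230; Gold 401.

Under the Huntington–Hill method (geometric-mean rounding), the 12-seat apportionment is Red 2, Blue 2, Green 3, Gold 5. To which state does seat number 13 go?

Red

Priority for the next seat is population ÷ (√(s·(s+1))).
Priorities: Red 80.017, Blue 74.709, Green 66.395, Gold 73.212.
Highest priority: Red.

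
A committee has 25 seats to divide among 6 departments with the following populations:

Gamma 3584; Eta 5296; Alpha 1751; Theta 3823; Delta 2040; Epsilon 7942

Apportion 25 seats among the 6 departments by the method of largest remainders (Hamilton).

Total 24436; standard divisor 24436/25 ≈ 977.44.
Standard quotas: Gamma 3.6667, Eta 5.4182, Alpha 1.7914, Theta 3.9112, Delta 2.0871, Epsilon 8.1253.
Lower quotas: Gamma 3, Eta 5, Alpha 1, Theta 3, Delta 2, Epsilon 8 (sum 22, leaving 3 seats).
Remainders in descending order: Theta 0.9112, Alpha 0.7914, Gamma 0.6667, Eta 0.4182, Epsilon 0.1253, Delta 0.0871.
Largest remainders: Theta, Alpha, Gamma receive the extra seats.

Gamma 4; Eta 5; Alpha 2; Theta 4; Delta 2; Epsilon 8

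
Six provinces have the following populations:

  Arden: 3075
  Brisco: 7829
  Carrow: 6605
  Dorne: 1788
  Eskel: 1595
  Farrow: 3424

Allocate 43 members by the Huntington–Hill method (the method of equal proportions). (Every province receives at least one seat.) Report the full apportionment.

Arden=5; Brisco=14; Carrow=12; Dorne=3; Eskel=3; Farrow=6

With divisor 568: modified quotas Arden 5.414, Brisco 13.783, Carrow 11.629, Dorne 3.148, Eskel 2.808, Farrow 6.028.
Geometric-mean thresholds: Arden √(5·6)=5.477, Brisco √(13·14)=13.491, Carrow √(11·12)=11.489, Dorne √(3·4)=3.464, Eskel √(2·3)=2.449, Farrow √(6·7)=6.481.
Each quota rounded against its threshold gives Arden 5, Brisco 14, Carrow 12, Dorne 3, Eskel 3, Farrow 6 (total 43).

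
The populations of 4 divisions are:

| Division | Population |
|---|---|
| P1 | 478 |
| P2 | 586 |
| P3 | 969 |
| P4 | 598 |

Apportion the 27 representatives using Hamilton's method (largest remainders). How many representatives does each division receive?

P1: 5, P2: 6, P3: 10, P4: 6

Total 2631; standard divisor 2631/27 ≈ 97.444.
Standard quotas: P1 4.905, P2 6.014, P3 9.944, P4 6.137.
Lower quotas: P1 4, P2 6, P3 9, P4 6 (sum 25, leaving 2 seats).
Remainders in descending order: P3 0.944, P1 0.905, P4 0.137, P2 0.014.
The surplus seats go to P3, P1.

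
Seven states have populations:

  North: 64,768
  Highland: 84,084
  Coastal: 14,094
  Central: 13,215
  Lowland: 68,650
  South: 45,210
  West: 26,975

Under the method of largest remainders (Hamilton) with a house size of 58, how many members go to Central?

2

The standard divisor is 316996/58 ≈ 5465.448.
Standard quotas: North 11.8504, Highland 15.3846, Coastal 2.5787, Central 2.4179, Lowland 12.5607, South 8.2720, West 4.9356.
Lower quotas: North 11, Highland 15, Coastal 2, Central 2, Lowland 12, South 8, West 4 (sum 54, leaving 4 seats).
Remainders in descending order: West 0.9356, North 0.8504, Coastal 0.5787, Lowland 0.5607, Central 0.4179, Highland 0.3846, South 0.2720.
Largest remainders: West, North, Coastal, Lowland receive the extra seats.
Central receives 2.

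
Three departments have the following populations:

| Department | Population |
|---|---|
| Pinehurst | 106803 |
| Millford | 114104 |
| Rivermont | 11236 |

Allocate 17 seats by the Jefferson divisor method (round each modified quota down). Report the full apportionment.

Pinehurst 8; Millford 9; Rivermont 0

Standard divisor 232143/17 ≈ 13655.471; standard quotas: Pinehurst 7.821, Millford 8.356, Rivermont 0.823.
Rounding down gives 7, 8, 0 = 15 seats, so the divisor must be adjusted.
With modified divisor 12300: modified quotas Pinehurst 8.683, Millford 9.277, Rivermont 0.913.
Rounding down: Pinehurst 8, Millford 9, Rivermont 0 (total 17).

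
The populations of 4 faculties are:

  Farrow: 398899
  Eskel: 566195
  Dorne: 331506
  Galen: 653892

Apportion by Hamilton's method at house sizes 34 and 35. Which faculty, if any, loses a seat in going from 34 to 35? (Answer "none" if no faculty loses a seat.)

At 34 seats: Farrow 7, Eskel 10, Dorne 6, Galen 11.
At 35 seats: Farrow 7, Eskel 10, Dorne 6, Galen 12.
No faculty's allocation decreased.

none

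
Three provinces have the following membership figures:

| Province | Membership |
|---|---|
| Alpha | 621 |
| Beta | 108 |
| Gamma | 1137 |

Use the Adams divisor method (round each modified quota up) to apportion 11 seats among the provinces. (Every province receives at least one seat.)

Alpha=4, Beta=1, Gamma=6

Standard divisor 1866/11 ≈ 169.636; standard quotas: Alpha 3.661, Beta 0.637, Gamma 6.703.
Rounding up gives 4, 1, 7 = 12 seats, so the divisor must be adjusted.
With modified divisor 200: modified quotas Alpha 3.105, Beta 0.540, Gamma 5.685.
Rounding up: Alpha 4, Beta 1, Gamma 6 (total 11).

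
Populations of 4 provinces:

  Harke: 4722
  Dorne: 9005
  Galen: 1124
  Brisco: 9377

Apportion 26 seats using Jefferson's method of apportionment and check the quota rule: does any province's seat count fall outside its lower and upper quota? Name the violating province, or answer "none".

none

Standard quotas: Harke 5.067, Dorne 9.664, Galen 1.206, Brisco 10.063.
Jefferson allocation: Harke 5, Dorne 10, Galen 1, Brisco 10.
Every allocation lies between the lower and upper quota.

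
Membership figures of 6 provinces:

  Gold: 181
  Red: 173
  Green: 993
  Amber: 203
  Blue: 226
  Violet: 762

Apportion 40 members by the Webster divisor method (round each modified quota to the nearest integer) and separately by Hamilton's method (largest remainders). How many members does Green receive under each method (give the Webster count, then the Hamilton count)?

15 and 16

Webster: Gold 3, Red 3, Green 15, Amber 3, Blue 4, Violet 12.
Hamilton: Gold 3, Red 3, Green 16, Amber 3, Blue 3, Violet 12.
Green gets 15 under Webster and 16 under Hamilton.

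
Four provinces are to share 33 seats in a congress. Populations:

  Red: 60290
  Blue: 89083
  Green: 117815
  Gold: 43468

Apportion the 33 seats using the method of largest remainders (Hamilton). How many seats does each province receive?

Red 6, Blue 9, Green 13, Gold 5

The standard divisor is 310656/33 ≈ 9413.818.
Standard quotas: Red 6.4044, Blue 9.4630, Green 12.5151, Gold 4.6175.
Lower quotas: Red 6, Blue 9, Green 12, Gold 4 (sum 31, leaving 2 seats).
Remainders in descending order: Gold 0.6175, Green 0.5151, Blue 0.4630, Red 0.4044.
The surplus seats go to Gold, Green.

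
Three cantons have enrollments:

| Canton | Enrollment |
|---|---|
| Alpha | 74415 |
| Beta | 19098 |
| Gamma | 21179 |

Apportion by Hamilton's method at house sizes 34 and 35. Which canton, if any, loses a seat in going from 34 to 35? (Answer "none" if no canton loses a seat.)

none

At 34 seats: Alpha 22, Beta 6, Gamma 6.
At 35 seats: Alpha 23, Beta 6, Gamma 6.
No canton's allocation decreased.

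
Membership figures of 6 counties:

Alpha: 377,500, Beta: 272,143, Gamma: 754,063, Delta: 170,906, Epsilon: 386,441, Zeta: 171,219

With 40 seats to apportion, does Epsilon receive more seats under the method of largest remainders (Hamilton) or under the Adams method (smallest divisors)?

Hamilton: Alpha 7, Beta 5, Gamma 14, Delta 3, Epsilon 8, Zeta 3.
Adams: Alpha 7, Beta 5, Gamma 14, Delta 3, Epsilon 7, Zeta 4.
Epsilon gets 8 under Hamilton and 7 under Adams.

Hamilton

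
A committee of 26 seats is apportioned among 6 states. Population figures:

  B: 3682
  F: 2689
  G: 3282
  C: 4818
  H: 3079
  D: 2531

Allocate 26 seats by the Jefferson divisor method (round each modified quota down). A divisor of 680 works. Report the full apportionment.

B 5, F 3, G 4, C 7, H 4, D 3

With modified divisor 680: modified quotas B 5.415, F 3.954, G 4.826, C 7.085, H 4.528, D 3.722.
Rounding down: B 5, F 3, G 4, C 7, H 4, D 3 (total 26).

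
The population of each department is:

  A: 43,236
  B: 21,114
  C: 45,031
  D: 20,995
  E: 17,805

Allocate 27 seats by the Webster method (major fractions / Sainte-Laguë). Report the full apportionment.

Standard divisor 148181/27 ≈ 5488.185; standard quotas: A 7.878, B 3.847, C 8.205, D 3.825, E 3.244.
Rounding to the nearest integer gives A 8, B 4, C 8, D 4, E 3 — total 27, matching the house size, so no adjustment is needed.

A 8, B 4, C 8, D 4, E 3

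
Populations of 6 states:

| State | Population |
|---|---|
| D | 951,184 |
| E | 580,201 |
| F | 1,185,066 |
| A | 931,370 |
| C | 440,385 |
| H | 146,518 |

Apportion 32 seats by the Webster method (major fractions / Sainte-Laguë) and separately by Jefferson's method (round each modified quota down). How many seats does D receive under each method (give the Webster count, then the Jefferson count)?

7 and 8

Webster: D 7, E 5, F 9, A 7, C 3, H 1.
Jefferson: D 8, E 4, F 9, A 7, C 3, H 1.
D gets 7 under Webster and 8 under Jefferson.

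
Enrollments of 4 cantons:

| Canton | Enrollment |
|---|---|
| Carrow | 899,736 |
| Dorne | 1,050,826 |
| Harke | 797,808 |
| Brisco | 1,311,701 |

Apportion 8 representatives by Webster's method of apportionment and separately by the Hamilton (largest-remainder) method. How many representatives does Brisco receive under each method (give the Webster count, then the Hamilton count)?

Webster: Carrow 2, Dorne 2, Harke 2, Brisco 2.
Hamilton: Carrow 2, Dorne 2, Harke 1, Brisco 3.
Brisco gets 2 under Webster and 3 under Hamilton.

2 and 3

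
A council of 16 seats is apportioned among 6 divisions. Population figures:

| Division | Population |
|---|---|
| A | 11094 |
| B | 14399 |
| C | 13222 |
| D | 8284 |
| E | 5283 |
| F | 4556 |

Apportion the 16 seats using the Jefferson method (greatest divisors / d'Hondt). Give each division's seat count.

Standard divisor 56838/16 ≈ 3552.375; standard quotas: A 3.123, B 4.053, C 3.722, D 2.332, E 1.487, F 1.283.
Rounding down gives 3, 4, 3, 2, 1, 1 = 14 seats, so the divisor must be adjusted.
With modified divisor 2800: modified quotas A 3.962, B 5.143, C 4.722, D 2.959, E 1.887, F 1.627.
Rounding down: A 3, B 5, C 4, D 2, E 1, F 1 (total 16).

A: 3, B: 5, C: 4, D: 2, E: 1, F: 1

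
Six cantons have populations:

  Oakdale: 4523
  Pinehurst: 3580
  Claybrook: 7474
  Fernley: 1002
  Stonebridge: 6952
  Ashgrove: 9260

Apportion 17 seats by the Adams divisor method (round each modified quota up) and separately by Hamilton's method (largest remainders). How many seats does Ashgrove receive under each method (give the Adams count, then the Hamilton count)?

Adams: Oakdale 2, Pinehurst 2, Claybrook 4, Fernley 1, Stonebridge 4, Ashgrove 4.
Hamilton: Oakdale 2, Pinehurst 2, Claybrook 4, Fernley 0, Stonebridge 4, Ashgrove 5.
Ashgrove gets 4 under Adams and 5 under Hamilton.

4 and 5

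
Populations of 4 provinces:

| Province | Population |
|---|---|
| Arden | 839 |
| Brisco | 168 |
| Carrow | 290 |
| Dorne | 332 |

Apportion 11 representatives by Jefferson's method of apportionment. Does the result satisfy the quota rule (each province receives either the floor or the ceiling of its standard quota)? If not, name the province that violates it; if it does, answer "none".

none

Standard quotas: Arden 5.665, Brisco 1.134, Carrow 1.958, Dorne 2.242.
Jefferson allocation: Arden 6, Brisco 1, Carrow 2, Dorne 2.
Every allocation lies between the lower and upper quota.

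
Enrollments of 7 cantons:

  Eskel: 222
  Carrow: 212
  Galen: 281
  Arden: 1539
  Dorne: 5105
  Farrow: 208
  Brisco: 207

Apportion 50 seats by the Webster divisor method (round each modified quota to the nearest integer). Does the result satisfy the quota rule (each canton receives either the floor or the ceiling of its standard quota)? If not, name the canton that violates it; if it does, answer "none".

Dorne

Standard quotas: Eskel 1.428, Carrow 1.364, Galen 1.807, Arden 9.898, Dorne 32.834, Farrow 1.338, Brisco 1.331.
Webster allocation: Eskel 1, Carrow 1, Galen 2, Arden 10, Dorne 34, Farrow 1, Brisco 1.
Dorne has quota 32.834 (lower 32, upper 33) but receives 34 — outside the quota interval.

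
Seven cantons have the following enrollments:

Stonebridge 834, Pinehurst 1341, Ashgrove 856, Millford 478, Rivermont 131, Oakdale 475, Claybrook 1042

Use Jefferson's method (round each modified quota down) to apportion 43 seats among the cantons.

Stonebridge 7; Pinehurst 11; Ashgrove 7; Millford 4; Rivermont 1; Oakdale 4; Claybrook 9

Standard divisor 5157/43 ≈ 119.93; standard quotas: Stonebridge 6.954, Pinehurst 11.182, Ashgrove 7.137, Millford 3.986, Rivermont 1.092, Oakdale 3.961, Claybrook 8.688.
Rounding down gives 6, 11, 7, 3, 1, 3, 8 = 39 seats, so the divisor must be adjusted.
With modified divisor 114: modified quotas Stonebridge 7.316, Pinehurst 11.763, Ashgrove 7.509, Millford 4.193, Rivermont 1.149, Oakdale 4.167, Claybrook 9.140.
Rounding down: Stonebridge 7, Pinehurst 11, Ashgrove 7, Millford 4, Rivermont 1, Oakdale 4, Claybrook 9 (total 43).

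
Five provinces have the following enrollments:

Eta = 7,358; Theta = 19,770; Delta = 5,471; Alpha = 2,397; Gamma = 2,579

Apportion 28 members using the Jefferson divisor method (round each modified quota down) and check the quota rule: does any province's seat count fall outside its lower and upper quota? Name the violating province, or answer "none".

Standard quotas: Eta 5.483, Theta 14.732, Delta 4.077, Alpha 1.786, Gamma 1.922.
Jefferson allocation: Eta 5, Theta 16, Delta 4, Alpha 1, Gamma 2.
Theta has quota 14.732 (lower 14, upper 15) but receives 16 — outside the quota interval.

Theta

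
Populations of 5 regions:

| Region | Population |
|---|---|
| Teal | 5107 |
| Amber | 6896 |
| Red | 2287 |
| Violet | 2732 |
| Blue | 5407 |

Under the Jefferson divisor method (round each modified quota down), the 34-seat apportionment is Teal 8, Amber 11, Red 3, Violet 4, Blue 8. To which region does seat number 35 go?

Priority for the next seat is population ÷ (current seats + 1).
Priorities: Teal 567.444, Amber 574.667, Red 571.750, Violet 546.400, Blue 600.778.
Highest priority: Blue.

Blue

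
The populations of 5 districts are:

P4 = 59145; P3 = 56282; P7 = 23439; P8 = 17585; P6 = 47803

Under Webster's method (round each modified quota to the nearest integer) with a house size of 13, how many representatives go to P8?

1

Standard divisor 204254/13 ≈ 15711.846; standard quotas: P4 3.764, P3 3.582, P7 1.492, P8 1.119, P6 3.042.
Rounding to the nearest integer gives P4 4, P3 4, P7 1, P8 1, P6 3 — total 13, matching the house size, so no adjustment is needed.
P8 receives 1.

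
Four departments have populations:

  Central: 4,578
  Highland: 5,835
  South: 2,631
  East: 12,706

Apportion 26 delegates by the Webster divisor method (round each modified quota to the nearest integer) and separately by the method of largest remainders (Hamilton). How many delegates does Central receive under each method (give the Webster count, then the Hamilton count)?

5 and 4

Webster: Central 5, Highland 6, South 3, East 12.
Hamilton: Central 4, Highland 6, South 3, East 13.
Central gets 5 under Webster and 4 under Hamilton.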